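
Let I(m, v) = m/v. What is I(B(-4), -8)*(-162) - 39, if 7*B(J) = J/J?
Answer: -1011/28 ≈ -36.107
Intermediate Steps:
B(J) = ⅐ (B(J) = (J/J)/7 = (⅐)*1 = ⅐)
I(B(-4), -8)*(-162) - 39 = ((⅐)/(-8))*(-162) - 39 = ((⅐)*(-⅛))*(-162) - 39 = -1/56*(-162) - 39 = 81/28 - 39 = -1011/28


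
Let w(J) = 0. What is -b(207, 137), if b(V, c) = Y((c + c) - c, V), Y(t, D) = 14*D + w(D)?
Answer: -2898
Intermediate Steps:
Y(t, D) = 14*D (Y(t, D) = 14*D + 0 = 14*D)
b(V, c) = 14*V
-b(207, 137) = -14*207 = -1*2898 = -2898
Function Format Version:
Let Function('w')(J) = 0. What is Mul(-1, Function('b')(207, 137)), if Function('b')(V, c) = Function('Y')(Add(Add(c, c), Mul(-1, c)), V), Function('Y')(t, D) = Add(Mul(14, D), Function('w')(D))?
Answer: -2898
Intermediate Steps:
Function('Y')(t, D) = Mul(14, D) (Function('Y')(t, D) = Add(Mul(14, D), 0) = Mul(14, D))
Function('b')(V, c) = Mul(14, V)
Mul(-1, Function('b')(207, 137)) = Mul(-1, Mul(14, 207)) = Mul(-1, 2898) = -2898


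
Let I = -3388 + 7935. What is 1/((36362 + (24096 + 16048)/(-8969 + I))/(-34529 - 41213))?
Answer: -83732781/40188155 ≈ -2.0835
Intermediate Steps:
I = 4547
1/((36362 + (24096 + 16048)/(-8969 + I))/(-34529 - 41213)) = 1/((36362 + (24096 + 16048)/(-8969 + 4547))/(-34529 - 41213)) = 1/((36362 + 40144/(-4422))/(-75742)) = 1/((36362 + 40144*(-1/4422))*(-1/75742)) = 1/((36362 - 20072/2211)*(-1/75742)) = 1/((80376310/2211)*(-1/75742)) = 1/(-40188155/83732781) = -83732781/40188155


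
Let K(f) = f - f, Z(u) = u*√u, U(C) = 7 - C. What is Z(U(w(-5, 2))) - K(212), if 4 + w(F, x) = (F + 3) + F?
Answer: 54*√2 ≈ 76.368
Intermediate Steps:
w(F, x) = -1 + 2*F (w(F, x) = -4 + ((F + 3) + F) = -4 + ((3 + F) + F) = -4 + (3 + 2*F) = -1 + 2*F)
Z(u) = u^(3/2)
K(f) = 0
Z(U(w(-5, 2))) - K(212) = (7 - (-1 + 2*(-5)))^(3/2) - 1*0 = (7 - (-1 - 10))^(3/2) + 0 = (7 - 1*(-11))^(3/2) + 0 = (7 + 11)^(3/2) + 0 = 18^(3/2) + 0 = 54*√2 + 0 = 54*√2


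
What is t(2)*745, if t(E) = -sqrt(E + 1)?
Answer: -745*sqrt(3) ≈ -1290.4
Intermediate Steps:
t(E) = -sqrt(1 + E)
t(2)*745 = -sqrt(1 + 2)*745 = -sqrt(3)*745 = -745*sqrt(3)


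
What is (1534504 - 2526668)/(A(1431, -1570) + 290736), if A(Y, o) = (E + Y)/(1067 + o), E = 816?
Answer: -499058492/146237961 ≈ -3.4126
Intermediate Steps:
A(Y, o) = (816 + Y)/(1067 + o)
(1534504 - 2526668)/(A(1431, -1570) + 290736) = (1534504 - 2526668)/((816 + 1431)/(1067 - 1570) + 290736) = -992164/(2247/(-503) + 290736) = -992164/(-1/503*2247 + 290736) = -992164/(-2247/503 + 290736) = -992164/146237961/503 = -992164*503/146237961 = -499058492/146237961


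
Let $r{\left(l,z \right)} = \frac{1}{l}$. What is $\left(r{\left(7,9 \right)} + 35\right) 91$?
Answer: $3198$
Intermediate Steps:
$\left(r{\left(7,9 \right)} + 35\right) 91 = \left(\frac{1}{7} + 35\right) 91 = \frac{246}{7} \cdot 91 = 3198$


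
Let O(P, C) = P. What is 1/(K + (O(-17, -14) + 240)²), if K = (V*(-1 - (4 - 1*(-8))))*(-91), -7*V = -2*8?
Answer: 1/52433 ≈ 1.9072e-5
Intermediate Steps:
V = 16/7 (V = -(-2)*8/7 = -⅐*(-16) = 16/7 ≈ 2.2857)
K = 2704 (K = (16*(-1 - (4 - 1*(-8)))/7)*(-91) = (16*(-1 - (4 + 8))/7)*(-91) = (16*(-1 - 1*12)/7)*(-91) = (16*(-1 - 12)/7)*(-91) = ((16/7)*(-13))*(-91) = -208/7*(-91) = 2704)
1/(K + (O(-17, -14) + 240)²) = 1/(2704 + (-17 + 240)²) = 1/(2704 + 223²) = 1/(2704 + 49729) = 1/52433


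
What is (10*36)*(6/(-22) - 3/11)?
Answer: -2160/11 ≈ -196.36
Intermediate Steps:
(10*36)*(6/(-22) - 3/11) = 360*(6*(-1/22) - 3*1/11) = 360*(-3/11 - 3/11) = 360*(-6/11) = -2160/11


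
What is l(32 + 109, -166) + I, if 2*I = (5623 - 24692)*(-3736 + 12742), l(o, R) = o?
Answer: -85867566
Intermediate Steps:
I = -85867707 (I = ((5623 - 24692)*(-3736 + 12742))/2 = (-19069*9006)/2 = (1/2)*(-171735414) = -85867707)
l(32 + 109, -166) + I = (32 + 109) - 85867707 = 141 - 85867707 = -85867566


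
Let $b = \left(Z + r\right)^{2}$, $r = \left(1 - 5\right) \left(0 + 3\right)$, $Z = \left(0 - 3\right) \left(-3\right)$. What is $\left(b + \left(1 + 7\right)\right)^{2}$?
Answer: $289$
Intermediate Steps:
$Z = 9$ ($Z = \left(-3\right) \left(-3\right) = 9$)
$r = -12$ ($r = \left(-4\right) 3 = -12$)
$b = 9$ ($b = \left(9 - 12\right)^{2} = \left(-3\right)^{2} = 9$)
$\left(b + \left(1 + 7\right)\right)^{2} = \left(9 + \left(1 + 7\right)\right)^{2} = \left(9 + 8\right)^{2} = 17^{2} = 289$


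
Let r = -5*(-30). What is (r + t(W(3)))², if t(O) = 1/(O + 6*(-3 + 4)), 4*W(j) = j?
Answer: 16434916/729 ≈ 22544.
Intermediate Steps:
W(j) = j/4
r = 150
t(O) = 1/(6 + O) (t(O) = 1/(O + 6*1) = 1/(O + 6) = 1/(6 + O))
(r + t(W(3)))² = (150 + 1/(6 + (¼)*3))² = (150 + 1/(6 + ¾))² = (150 + 1/(27/4))² = (150 + 4/27)² = (4054/27)² = 16434916/729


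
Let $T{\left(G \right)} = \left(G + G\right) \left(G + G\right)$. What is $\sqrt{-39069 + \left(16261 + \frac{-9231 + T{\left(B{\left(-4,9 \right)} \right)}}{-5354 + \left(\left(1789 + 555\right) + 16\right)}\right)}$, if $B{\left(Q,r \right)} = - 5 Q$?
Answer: $\frac{i \sqrt{204428885874}}{2994} \approx 151.01 i$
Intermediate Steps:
$T{\left(G \right)} = 4 G^{2}$ ($T{\left(G \right)} = 2 G 2 G = 4 G^{2}$)
$\sqrt{-39069 + \left(16261 + \frac{-9231 + T{\left(B{\left(-4,9 \right)} \right)}}{-5354 + \left(\left(1789 + 555\right) + 16\right)}\right)} = \sqrt{-39069 + \left(16261 + \frac{-9231 + 4 \left(\left(-5\right) \left(-4\right)\right)^{2}}{-5354 + \left(\left(1789 + 555\right) + 16\right)}\right)} = \sqrt{-39069 + \left(16261 + \frac{-9231 + 4 \cdot 20^{2}}{-5354 + \left(2344 + 16\right)}\right)} = \sqrt{-39069 + \left(16261 + \frac{-9231 + 4 \cdot 400}{-5354 + 2360}\right)} = \sqrt{-39069 + \left(16261 + \frac{-9231 + 1600}{-2994}\right)} = \sqrt{-39069 + \left(16261 - - \frac{7631}{2994}\right)} = \sqrt{-39069 + \left(16261 + \frac{7631}{2994}\right)} = \sqrt{-39069 + \frac{48693065}{2994}} = \sqrt{- \frac{68279521}{2994}} = \frac{i \sqrt{204428885874}}{2994}$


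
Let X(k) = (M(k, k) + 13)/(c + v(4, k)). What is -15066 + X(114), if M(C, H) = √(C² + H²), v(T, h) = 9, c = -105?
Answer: -1446349/96 - 19*√2/16 ≈ -15068.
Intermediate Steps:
X(k) = -13/96 - √2*√(k²)/96 (X(k) = (√(k² + k²) + 13)/(-105 + 9) = (√(2*k²) + 13)/(-96) = (√2*√(k²) + 13)*(-1/96) = (13 + √2*√(k²))*(-1/96) = -13/96 - √2*√(k²)/96)
-15066 + X(114) = -15066 + (-13/96 - √2*√(114²)/96) = -15066 + (-13/96 - √2*√12996/96) = -15066 + (-13/96 - 1/96*√2*114) = -15066 + (-13/96 - 19*√2/16) = -1446349/96 - 19*√2/16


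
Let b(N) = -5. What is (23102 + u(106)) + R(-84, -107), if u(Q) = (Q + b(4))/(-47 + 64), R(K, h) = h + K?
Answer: 389588/17 ≈ 22917.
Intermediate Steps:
R(K, h) = K + h
u(Q) = -5/17 + Q/17 (u(Q) = (Q - 5)/(-47 + 64) = (-5 + Q)/17 = (-5 + Q)*(1/17) = -5/17 + Q/17)
(23102 + u(106)) + R(-84, -107) = (23102 + (-5/17 + (1/17)*106)) + (-84 - 107) = (23102 + (-5/17 + 106/17)) - 191 = (23102 + 101/17) - 191 = 392835/17 - 191 = 389588/17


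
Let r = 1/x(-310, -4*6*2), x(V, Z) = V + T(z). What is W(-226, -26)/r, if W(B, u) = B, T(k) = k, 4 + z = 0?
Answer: 70964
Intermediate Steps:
z = -4 (z = -4 + 0 = -4)
x(V, Z) = -4 + V (x(V, Z) = V - 4 = -4 + V)
r = -1/314 (r = 1/(-4 - 310) = 1/(-314) = -1/314 ≈ -0.0031847)
W(-226, -26)/r = -226/(-1/314) = -226*(-314) = 70964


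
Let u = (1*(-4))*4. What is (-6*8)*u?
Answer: 768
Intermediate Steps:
u = -16 (u = -4*4 = -16)
(-6*8)*u = -6*8*(-16) = -48*(-16) = 768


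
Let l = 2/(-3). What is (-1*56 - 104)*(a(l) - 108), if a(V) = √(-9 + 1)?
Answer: 17280 - 320*I*√2 ≈ 17280.0 - 452.55*I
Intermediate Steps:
l = -⅔ (l = 2*(-⅓) = -⅔ ≈ -0.66667)
a(V) = 2*I*√2 (a(V) = √(-8) = 2*I*√2)
(-1*56 - 104)*(a(l) - 108) = (-1*56 - 104)*(2*I*√2 - 108) = (-56 - 104)*(-108 + 2*I*√2) = -160*(-108 + 2*I*√2) = 17280 - 320*I*√2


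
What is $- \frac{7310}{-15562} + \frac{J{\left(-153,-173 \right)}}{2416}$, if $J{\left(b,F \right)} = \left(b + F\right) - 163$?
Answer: $\frac{5025571}{18798896} \approx 0.26733$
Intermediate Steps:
$J{\left(b,F \right)} = -163 + F + b$ ($J{\left(b,F \right)} = \left(F + b\right) - 163 = -163 + F + b$)
$- \frac{7310}{-15562} + \frac{J{\left(-153,-173 \right)}}{2416} = - \frac{7310}{-15562} + \frac{-163 - 173 - 153}{2416} = \left(-7310\right) \left(- \frac{1}{15562}\right) - \frac{489}{2416} = \frac{3655}{7781} - \frac{489}{2416} = \frac{5025571}{18798896}$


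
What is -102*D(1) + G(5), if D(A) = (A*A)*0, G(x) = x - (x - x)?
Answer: 5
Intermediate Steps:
G(x) = x (G(x) = x - 1*0 = x + 0 = x)
D(A) = 0 (D(A) = A²*0 = 0)
-102*D(1) + G(5) = -102*0 + 5 = 0 + 5 = 5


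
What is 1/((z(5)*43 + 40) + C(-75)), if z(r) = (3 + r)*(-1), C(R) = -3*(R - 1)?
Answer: -1/76 ≈ -0.013158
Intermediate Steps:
C(R) = 3 - 3*R (C(R) = -3*(-1 + R) = 3 - 3*R)
z(r) = -3 - r
1/((z(5)*43 + 40) + C(-75)) = 1/(((-3 - 1*5)*43 + 40) + (3 - 3*(-75))) = 1/(((-3 - 5)*43 + 40) + (3 + 225)) = 1/((-8*43 + 40) + 228) = 1/((-344 + 40) + 228) = 1/(-304 + 228) = 1/(-76) = -1/76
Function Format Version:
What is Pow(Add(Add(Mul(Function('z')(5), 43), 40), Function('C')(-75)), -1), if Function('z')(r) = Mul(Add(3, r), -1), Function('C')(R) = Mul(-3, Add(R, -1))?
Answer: Rational(-1, 76) ≈ -0.013158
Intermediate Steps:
Function('C')(R) = Add(3, Mul(-3, R)) (Function('C')(R) = Mul(-3, Add(-1, R)) = Add(3, Mul(-3, R)))
Function('z')(r) = Add(-3, Mul(-1, r))
Pow(Add(Add(Mul(Function('z')(5), 43), 40), Function('C')(-75)), -1) = Pow(Add(Add(Mul(Add(-3, Mul(-1, 5)), 43), 40), Add(3, Mul(-3, -75))), -1) = Pow(Add(Add(Mul(Add(-3, -5), 43), 40), Add(3, 225)), -1) = Pow(Add(Add(Mul(-8, 43), 40), 228), -1) = Pow(Add(Add(-344, 40), 228), -1) = Pow(Add(-304, 228), -1) = Pow(-76, -1) = Rational(-1, 76)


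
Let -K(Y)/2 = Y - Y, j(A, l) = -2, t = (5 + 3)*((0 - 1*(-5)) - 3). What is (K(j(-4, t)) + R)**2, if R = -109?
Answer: 11881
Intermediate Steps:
t = 16 (t = 8*((0 + 5) - 3) = 8*(5 - 3) = 8*2 = 16)
K(Y) = 0 (K(Y) = -2*(Y - Y) = -2*0 = 0)
(K(j(-4, t)) + R)**2 = (0 - 109)**2 = (-109)**2 = 11881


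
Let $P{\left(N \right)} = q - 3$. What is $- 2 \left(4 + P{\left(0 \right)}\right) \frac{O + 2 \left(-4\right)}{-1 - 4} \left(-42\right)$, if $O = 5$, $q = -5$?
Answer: $- \frac{1008}{5} \approx -201.6$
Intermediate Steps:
$P{\left(N \right)} = -8$ ($P{\left(N \right)} = -5 - 3 = -8$)
$- 2 \left(4 + P{\left(0 \right)}\right) \frac{O + 2 \left(-4\right)}{-1 - 4} \left(-42\right) = - 2 \left(4 - 8\right) \frac{5 + 2 \left(-4\right)}{-1 - 4} \left(-42\right) = - 2 \left(- 4 \frac{5 - 8}{-5}\right) \left(-42\right) = - 2 \left(- 4 \left(\left(-3\right) \left(- \frac{1}{5}\right)\right)\right) \left(-42\right) = - 2 \left(\left(-4\right) \frac{3}{5}\right) \left(-42\right) = \left(-2\right) \left(- \frac{12}{5}\right) \left(-42\right) = \frac{24}{5} \left(-42\right) = - \frac{1008}{5}$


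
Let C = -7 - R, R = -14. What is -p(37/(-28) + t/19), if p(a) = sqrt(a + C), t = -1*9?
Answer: -sqrt(368277)/266 ≈ -2.2814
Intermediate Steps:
t = -9
C = 7 (C = -7 - 1*(-14) = -7 + 14 = 7)
p(a) = sqrt(7 + a) (p(a) = sqrt(a + 7) = sqrt(7 + a))
-p(37/(-28) + t/19) = -sqrt(7 + (37/(-28) - 9/19)) = -sqrt(7 + (37*(-1/28) - 9*1/19)) = -sqrt(7 + (-37/28 - 9/19)) = -sqrt(7 - 955/532) = -sqrt(2769/532) = -sqrt(368277)/266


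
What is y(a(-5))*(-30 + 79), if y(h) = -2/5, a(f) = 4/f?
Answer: -98/5 ≈ -19.600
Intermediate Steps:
y(h) = -2/5 (y(h) = -2*1/5 = -2/5)
y(a(-5))*(-30 + 79) = -2*(-30 + 79)/5 = -2/5*49 = -98/5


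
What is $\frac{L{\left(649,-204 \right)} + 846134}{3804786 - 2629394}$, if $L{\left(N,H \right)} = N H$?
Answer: $\frac{356869}{587696} \approx 0.60723$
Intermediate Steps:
$L{\left(N,H \right)} = H N$
$\frac{L{\left(649,-204 \right)} + 846134}{3804786 - 2629394} = \frac{\left(-204\right) 649 + 846134}{3804786 - 2629394} = \frac{-132396 + 846134}{3804786 - 2629394} = \frac{713738}{1175392} = 713738 \cdot \frac{1}{1175392} = \frac{356869}{587696}$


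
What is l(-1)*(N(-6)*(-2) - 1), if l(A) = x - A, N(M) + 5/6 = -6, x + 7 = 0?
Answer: -76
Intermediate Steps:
x = -7 (x = -7 + 0 = -7)
N(M) = -41/6 (N(M) = -⅚ - 6 = -41/6)
l(A) = -7 - A
l(-1)*(N(-6)*(-2) - 1) = (-7 - 1*(-1))*(-41/6*(-2) - 1) = (-7 + 1)*(41/3 - 1) = -6*38/3 = -76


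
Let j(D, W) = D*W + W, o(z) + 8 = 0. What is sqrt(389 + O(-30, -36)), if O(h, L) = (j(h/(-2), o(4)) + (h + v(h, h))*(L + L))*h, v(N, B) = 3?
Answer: I*sqrt(54091) ≈ 232.57*I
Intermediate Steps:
o(z) = -8 (o(z) = -8 + 0 = -8)
j(D, W) = W + D*W
O(h, L) = h*(-8 + 4*h + 2*L*(3 + h)) (O(h, L) = (-8*(1 + h/(-2)) + (h + 3)*(L + L))*h = (-8*(1 + h*(-1/2)) + (3 + h)*(2*L))*h = (-8*(1 - h/2) + 2*L*(3 + h))*h = ((-8 + 4*h) + 2*L*(3 + h))*h = (-8 + 4*h + 2*L*(3 + h))*h = h*(-8 + 4*h + 2*L*(3 + h)))
sqrt(389 + O(-30, -36)) = sqrt(389 + 2*(-30)*(-4 + 2*(-30) + 3*(-36) - 36*(-30))) = sqrt(389 + 2*(-30)*(-4 - 60 - 108 + 1080)) = sqrt(389 + 2*(-30)*908) = sqrt(389 - 54480) = sqrt(-54091) = I*sqrt(54091)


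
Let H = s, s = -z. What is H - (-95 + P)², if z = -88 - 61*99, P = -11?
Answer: -5109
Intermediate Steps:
z = -6127 (z = -88 - 6039 = -6127)
s = 6127 (s = -1*(-6127) = 6127)
H = 6127
H - (-95 + P)² = 6127 - (-95 - 11)² = 6127 - 1*(-106)² = 6127 - 1*11236 = 6127 - 11236 = -5109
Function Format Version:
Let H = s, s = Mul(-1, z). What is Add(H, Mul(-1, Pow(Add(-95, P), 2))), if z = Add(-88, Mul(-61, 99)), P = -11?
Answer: -5109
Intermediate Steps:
z = -6127 (z = Add(-88, -6039) = -6127)
s = 6127 (s = Mul(-1, -6127) = 6127)
H = 6127
Add(H, Mul(-1, Pow(Add(-95, P), 2))) = Add(6127, Mul(-1, Pow(Add(-95, -11), 2))) = Add(6127, Mul(-1, Pow(-106, 2))) = Add(6127, Mul(-1, 11236)) = Add(6127, -11236) = -5109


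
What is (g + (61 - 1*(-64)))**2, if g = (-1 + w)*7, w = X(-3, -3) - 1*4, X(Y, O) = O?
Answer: 4761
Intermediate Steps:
w = -7 (w = -3 - 1*4 = -3 - 4 = -7)
g = -56 (g = (-1 - 7)*7 = -8*7 = -56)
(g + (61 - 1*(-64)))**2 = (-56 + (61 - 1*(-64)))**2 = (-56 + (61 + 64))**2 = (-56 + 125)**2 = 69**2 = 4761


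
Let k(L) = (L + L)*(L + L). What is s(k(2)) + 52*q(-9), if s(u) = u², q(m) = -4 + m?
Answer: -420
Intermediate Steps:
k(L) = 4*L² (k(L) = (2*L)*(2*L) = 4*L²)
s(k(2)) + 52*q(-9) = (4*2²)² + 52*(-4 - 9) = (4*4)² + 52*(-13) = 16² - 676 = 256 - 676 = -420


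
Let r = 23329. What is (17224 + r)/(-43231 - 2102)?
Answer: -40553/45333 ≈ -0.89456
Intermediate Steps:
(17224 + r)/(-43231 - 2102) = (17224 + 23329)/(-43231 - 2102) = 40553/(-45333) = 40553*(-1/45333) = -40553/45333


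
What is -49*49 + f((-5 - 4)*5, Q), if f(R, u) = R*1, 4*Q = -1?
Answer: -2446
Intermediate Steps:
Q = -1/4 (Q = (1/4)*(-1) = -1/4 ≈ -0.25000)
f(R, u) = R
-49*49 + f((-5 - 4)*5, Q) = -49*49 + (-5 - 4)*5 = -2401 - 9*5 = -2401 - 45 = -2446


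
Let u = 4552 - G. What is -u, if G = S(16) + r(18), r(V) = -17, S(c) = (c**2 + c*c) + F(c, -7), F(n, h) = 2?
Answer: -4055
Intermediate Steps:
S(c) = 2 + 2*c**2 (S(c) = (c**2 + c*c) + 2 = (c**2 + c**2) + 2 = 2*c**2 + 2 = 2 + 2*c**2)
G = 497 (G = (2 + 2*16**2) - 17 = (2 + 2*256) - 17 = (2 + 512) - 17 = 514 - 17 = 497)
u = 4055 (u = 4552 - 1*497 = 4552 - 497 = 4055)
-u = -1*4055 = -4055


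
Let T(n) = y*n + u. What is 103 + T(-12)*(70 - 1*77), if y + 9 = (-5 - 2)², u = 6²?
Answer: 3211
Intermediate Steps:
u = 36
y = 40 (y = -9 + (-5 - 2)² = -9 + (-7)² = -9 + 49 = 40)
T(n) = 36 + 40*n (T(n) = 40*n + 36 = 36 + 40*n)
103 + T(-12)*(70 - 1*77) = 103 + (36 + 40*(-12))*(70 - 1*77) = 103 + (36 - 480)*(70 - 77) = 103 - 444*(-7) = 103 + 3108 = 3211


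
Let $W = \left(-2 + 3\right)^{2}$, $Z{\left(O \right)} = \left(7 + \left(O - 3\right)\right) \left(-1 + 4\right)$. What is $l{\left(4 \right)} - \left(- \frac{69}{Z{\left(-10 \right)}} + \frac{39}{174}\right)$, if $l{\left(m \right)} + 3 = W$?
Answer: $- \frac{527}{87} \approx -6.0575$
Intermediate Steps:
$Z{\left(O \right)} = 12 + 3 O$ ($Z{\left(O \right)} = \left(7 + \left(-3 + O\right)\right) 3 = \left(4 + O\right) 3 = 12 + 3 O$)
$W = 1$ ($W = 1^{2} = 1$)
$l{\left(m \right)} = -2$ ($l{\left(m \right)} = -3 + 1 = -2$)
$l{\left(4 \right)} - \left(- \frac{69}{Z{\left(-10 \right)}} + \frac{39}{174}\right) = -2 - \left(- \frac{69}{12 + 3 \left(-10\right)} + \frac{39}{174}\right) = -2 - \left(- \frac{69}{12 - 30} + 39 \cdot \frac{1}{174}\right) = -2 - \left(- \frac{69}{-18} + \frac{13}{58}\right) = -2 - \left(\left(-69\right) \left(- \frac{1}{18}\right) + \frac{13}{58}\right) = -2 - \left(\frac{23}{6} + \frac{13}{58}\right) = -2 - \frac{353}{87} = - \frac{527}{87}$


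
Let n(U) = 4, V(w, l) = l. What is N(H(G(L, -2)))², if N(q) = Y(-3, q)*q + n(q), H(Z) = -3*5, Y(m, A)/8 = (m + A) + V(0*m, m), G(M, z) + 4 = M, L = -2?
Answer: 6370576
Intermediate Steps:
G(M, z) = -4 + M
Y(m, A) = 8*A + 16*m (Y(m, A) = 8*((m + A) + m) = 8*((A + m) + m) = 8*(A + 2*m) = 8*A + 16*m)
H(Z) = -15
N(q) = 4 + q*(-48 + 8*q) (N(q) = (8*q + 16*(-3))*q + 4 = (8*q - 48)*q + 4 = (-48 + 8*q)*q + 4 = q*(-48 + 8*q) + 4 = 4 + q*(-48 + 8*q))
N(H(G(L, -2)))² = (4 + 8*(-15)*(-6 - 15))² = (4 + 8*(-15)*(-21))² = (4 + 2520)² = 2524² = 6370576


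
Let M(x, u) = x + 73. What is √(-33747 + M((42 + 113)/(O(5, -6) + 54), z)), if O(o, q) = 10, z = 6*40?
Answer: I*√2154981/8 ≈ 183.5*I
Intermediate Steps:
z = 240
M(x, u) = 73 + x
√(-33747 + M((42 + 113)/(O(5, -6) + 54), z)) = √(-33747 + (73 + (42 + 113)/(10 + 54))) = √(-33747 + (73 + 155/64)) = √(-33747 + 4827/64) = √(-2154981/64) = I*√2154981/8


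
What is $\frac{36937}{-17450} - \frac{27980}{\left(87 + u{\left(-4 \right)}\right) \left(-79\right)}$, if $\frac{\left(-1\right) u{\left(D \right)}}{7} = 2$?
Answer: $\frac{275235321}{100634150} \approx 2.735$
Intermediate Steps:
$u{\left(D \right)} = -14$ ($u{\left(D \right)} = \left(-7\right) 2 = -14$)
$\frac{36937}{-17450} - \frac{27980}{\left(87 + u{\left(-4 \right)}\right) \left(-79\right)} = \frac{36937}{-17450} - \frac{27980}{\left(87 - 14\right) \left(-79\right)} = 36937 \left(- \frac{1}{17450}\right) - \frac{27980}{73 \left(-79\right)} = - \frac{36937}{17450} - \frac{27980}{-5767} = - \frac{36937}{17450} - - \frac{27980}{5767} = - \frac{36937}{17450} + \frac{27980}{5767} = \frac{275235321}{100634150}$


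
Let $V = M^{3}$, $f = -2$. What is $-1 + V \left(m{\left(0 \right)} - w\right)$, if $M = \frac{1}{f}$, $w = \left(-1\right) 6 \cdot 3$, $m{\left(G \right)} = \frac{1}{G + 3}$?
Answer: $- \frac{79}{24} \approx -3.2917$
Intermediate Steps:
$m{\left(G \right)} = \frac{1}{3 + G}$
$w = -18$ ($w = \left(-6\right) 3 = -18$)
$M = - \frac{1}{2}$ ($M = \frac{1}{-2} = - \frac{1}{2} \approx -0.5$)
$V = - \frac{1}{8}$ ($V = \left(- \frac{1}{2}\right)^{3} = - \frac{1}{8} \approx -0.125$)
$-1 + V \left(m{\left(0 \right)} - w\right) = -1 - \frac{\frac{1}{3 + 0} - -18}{8} = -1 - \frac{\frac{1}{3} + 18}{8} = -1 - \frac{55}{24} = - \frac{79}{24}$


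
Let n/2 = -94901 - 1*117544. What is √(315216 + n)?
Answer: 9*I*√1354 ≈ 331.17*I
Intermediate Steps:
n = -424890 (n = 2*(-94901 - 1*117544) = 2*(-94901 - 117544) = 2*(-212445) = -424890)
√(315216 + n) = √(315216 - 424890) = √(-109674) = 9*I*√1354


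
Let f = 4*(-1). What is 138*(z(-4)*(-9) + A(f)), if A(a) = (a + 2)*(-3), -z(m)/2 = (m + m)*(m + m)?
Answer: 159804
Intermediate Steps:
z(m) = -8*m² (z(m) = -2*(m + m)*(m + m) = -2*2*m*2*m = -8*m²)
f = -4
A(a) = -6 - 3*a (A(a) = (2 + a)*(-3) = -6 - 3*a)
138*(z(-4)*(-9) + A(f)) = 138*(-8*(-4)²*(-9) + (-6 - 3*(-4))) = 138*(-8*16*(-9) + (-6 + 12)) = 138*(-128*(-9) + 6) = 138*(1152 + 6) = 138*1158 = 159804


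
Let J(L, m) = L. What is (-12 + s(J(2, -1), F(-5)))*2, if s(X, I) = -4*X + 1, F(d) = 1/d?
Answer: -38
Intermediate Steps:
s(X, I) = 1 - 4*X
(-12 + s(J(2, -1), F(-5)))*2 = (-12 + (1 - 4*2))*2 = (-12 + (1 - 8))*2 = (-12 - 7)*2 = -19*2 = -38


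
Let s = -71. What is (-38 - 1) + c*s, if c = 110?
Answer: -7849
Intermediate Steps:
(-38 - 1) + c*s = (-38 - 1) + 110*(-71) = -39 - 7810 = -7849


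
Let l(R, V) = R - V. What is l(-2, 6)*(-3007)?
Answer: 24056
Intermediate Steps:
l(-2, 6)*(-3007) = (-2 - 1*6)*(-3007) = (-2 - 6)*(-3007) = -8*(-3007) = 24056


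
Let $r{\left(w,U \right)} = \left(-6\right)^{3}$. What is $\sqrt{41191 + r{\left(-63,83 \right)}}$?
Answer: $5 \sqrt{1639} \approx 202.42$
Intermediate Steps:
$r{\left(w,U \right)} = -216$
$\sqrt{41191 + r{\left(-63,83 \right)}} = \sqrt{41191 - 216} = \sqrt{40975} = 5 \sqrt{1639}$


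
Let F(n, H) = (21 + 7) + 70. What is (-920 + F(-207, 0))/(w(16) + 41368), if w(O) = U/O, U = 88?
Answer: -1644/82747 ≈ -0.019868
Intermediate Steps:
w(O) = 88/O
F(n, H) = 98 (F(n, H) = 28 + 70 = 98)
(-920 + F(-207, 0))/(w(16) + 41368) = (-920 + 98)/(88/16 + 41368) = -822/(88*(1/16) + 41368) = -822/(11/2 + 41368) = -822/82747/2 = -822*2/82747 = -1644/82747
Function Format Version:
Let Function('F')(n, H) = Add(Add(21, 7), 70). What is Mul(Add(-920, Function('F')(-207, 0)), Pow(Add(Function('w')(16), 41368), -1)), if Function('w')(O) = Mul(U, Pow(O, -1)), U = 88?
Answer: Rational(-1644, 82747) ≈ -0.019868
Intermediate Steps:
Function('w')(O) = Mul(88, Pow(O, -1))
Function('F')(n, H) = 98 (Function('F')(n, H) = Add(28, 70) = 98)
Mul(Add(-920, Function('F')(-207, 0)), Pow(Add(Function('w')(16), 41368), -1)) = Mul(Add(-920, 98), Pow(Add(Mul(88, Pow(16, -1)), 41368), -1)) = Mul(-822, Pow(Add(Mul(88, Rational(1, 16)), 41368), -1)) = Mul(-822, Pow(Add(Rational(11, 2), 41368), -1)) = Mul(-822, Pow(Rational(82747, 2), -1)) = Mul(-822, Rational(2, 82747)) = Rational(-1644, 82747)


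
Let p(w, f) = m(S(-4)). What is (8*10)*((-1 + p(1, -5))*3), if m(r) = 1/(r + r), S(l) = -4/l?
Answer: -120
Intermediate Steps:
m(r) = 1/(2*r)
p(w, f) = ½ (p(w, f) = 1/(2*((-4/(-4)))) = 1/(2*((-4*(-¼)))) = (½)/1 = (½)*1 = ½)
(8*10)*((-1 + p(1, -5))*3) = (8*10)*((-1 + ½)*3) = 80*(-½*3) = 80*(-3/2) = -120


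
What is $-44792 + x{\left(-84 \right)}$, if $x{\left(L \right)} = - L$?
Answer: $-44708$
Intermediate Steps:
$-44792 + x{\left(-84 \right)} = -44792 - -84 = -44792 + 84 = -44708$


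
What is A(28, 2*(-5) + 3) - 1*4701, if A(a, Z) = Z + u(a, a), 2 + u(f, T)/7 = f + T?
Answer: -4330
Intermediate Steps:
u(f, T) = -14 + 7*T + 7*f (u(f, T) = -14 + 7*(f + T) = -14 + 7*(T + f) = -14 + (7*T + 7*f) = -14 + 7*T + 7*f)
A(a, Z) = -14 + Z + 14*a (A(a, Z) = Z + (-14 + 7*a + 7*a) = Z + (-14 + 14*a) = -14 + Z + 14*a)
A(28, 2*(-5) + 3) - 1*4701 = (-14 + (2*(-5) + 3) + 14*28) - 1*4701 = (-14 + (-10 + 3) + 392) - 4701 = (-14 - 7 + 392) - 4701 = 371 - 4701 = -4330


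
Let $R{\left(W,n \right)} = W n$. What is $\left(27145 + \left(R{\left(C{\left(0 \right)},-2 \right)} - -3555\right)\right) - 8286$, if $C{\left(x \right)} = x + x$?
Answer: $22414$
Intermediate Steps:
$C{\left(x \right)} = 2 x$
$\left(27145 + \left(R{\left(C{\left(0 \right)},-2 \right)} - -3555\right)\right) - 8286 = \left(27145 + \left(2 \cdot 0 \left(-2\right) - -3555\right)\right) - 8286 = \left(27145 + \left(0 \left(-2\right) + 3555\right)\right) - 8286 = \left(27145 + \left(0 + 3555\right)\right) - 8286 = \left(27145 + 3555\right) - 8286 = 30700 - 8286 = 22414$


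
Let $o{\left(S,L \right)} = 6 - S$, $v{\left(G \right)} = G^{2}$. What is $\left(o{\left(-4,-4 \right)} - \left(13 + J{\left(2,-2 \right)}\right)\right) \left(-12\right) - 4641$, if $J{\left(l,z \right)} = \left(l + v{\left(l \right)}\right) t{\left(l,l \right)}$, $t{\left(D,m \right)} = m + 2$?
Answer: $-4317$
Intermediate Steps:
$t{\left(D,m \right)} = 2 + m$
$J{\left(l,z \right)} = \left(2 + l\right) \left(l + l^{2}\right)$ ($J{\left(l,z \right)} = \left(l + l^{2}\right) \left(2 + l\right) = \left(2 + l\right) \left(l + l^{2}\right)$)
$\left(o{\left(-4,-4 \right)} - \left(13 + J{\left(2,-2 \right)}\right)\right) \left(-12\right) - 4641 = \left(\left(6 - -4\right) - \left(13 + 2 \left(1 + 2\right) \left(2 + 2\right)\right)\right) \left(-12\right) - 4641 = \left(\left(6 + 4\right) - \left(13 + 2 \cdot 3 \cdot 4\right)\right) \left(-12\right) - 4641 = \left(10 - 37\right) \left(-12\right) - 4641 = \left(-27\right) \left(-12\right) - 4641 = 324 - 4641 = -4317$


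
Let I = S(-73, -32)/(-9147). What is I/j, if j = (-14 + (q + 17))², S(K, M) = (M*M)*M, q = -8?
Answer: 32768/228675 ≈ 0.14330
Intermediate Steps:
S(K, M) = M³ (S(K, M) = M²*M = M³)
I = 32768/9147 (I = (-32)³/(-9147) = -32768*(-1/9147) = 32768/9147 ≈ 3.5824)
j = 25 (j = (-14 + (-8 + 17))² = (-14 + 9)² = (-5)² = 25)
I/j = (32768/9147)/25 = (32768/9147)*(1/25) = 32768/228675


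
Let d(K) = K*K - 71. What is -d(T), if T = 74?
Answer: -5405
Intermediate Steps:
d(K) = -71 + K² (d(K) = K² - 71 = -71 + K²)
-d(T) = -(-71 + 74²) = -(-71 + 5476) = -1*5405 = -5405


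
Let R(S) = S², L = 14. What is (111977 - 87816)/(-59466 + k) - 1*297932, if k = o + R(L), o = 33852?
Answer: -7572859737/25418 ≈ -2.9793e+5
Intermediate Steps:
k = 34048 (k = 33852 + 14² = 33852 + 196 = 34048)
(111977 - 87816)/(-59466 + k) - 1*297932 = (111977 - 87816)/(-59466 + 34048) - 1*297932 = 24161/(-25418) - 297932 = 24161*(-1/25418) - 297932 = -24161/25418 - 297932 = -7572859737/25418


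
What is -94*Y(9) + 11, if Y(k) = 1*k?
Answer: -835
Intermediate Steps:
Y(k) = k
-94*Y(9) + 11 = -94*9 + 11 = -846 + 11 = -835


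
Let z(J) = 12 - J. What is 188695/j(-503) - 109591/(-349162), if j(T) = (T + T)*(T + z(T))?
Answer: -32281070519/2107541832 ≈ -15.317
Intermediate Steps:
j(T) = 24*T (j(T) = (T + T)*(T + (12 - T)) = (2*T)*12 = 24*T)
188695/j(-503) - 109591/(-349162) = 188695/((24*(-503))) - 109591/(-349162) = 188695/(-12072) - 109591*(-1/349162) = 188695*(-1/12072) + 109591/349162 = -188695/12072 + 109591/349162 = -32281070519/2107541832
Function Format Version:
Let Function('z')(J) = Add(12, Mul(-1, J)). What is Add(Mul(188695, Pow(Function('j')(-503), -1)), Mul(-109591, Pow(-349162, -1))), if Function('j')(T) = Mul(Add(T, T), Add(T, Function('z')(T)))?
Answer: Rational(-32281070519, 2107541832) ≈ -15.317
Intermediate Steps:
Function('j')(T) = Mul(24, T) (Function('j')(T) = Mul(Add(T, T), Add(T, Add(12, Mul(-1, T)))) = Mul(Mul(2, T), 12) = Mul(24, T))
Add(Mul(188695, Pow(Function('j')(-503), -1)), Mul(-109591, Pow(-349162, -1))) = Add(Mul(188695, Pow(Mul(24, -503), -1)), Mul(-109591, Pow(-349162, -1))) = Add(Mul(188695, Pow(-12072, -1)), Mul(-109591, Rational(-1, 349162))) = Add(Mul(188695, Rational(-1, 12072)), Rational(109591, 349162)) = Add(Rational(-188695, 12072), Rational(109591, 349162)) = Rational(-32281070519, 2107541832)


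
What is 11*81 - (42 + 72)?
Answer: 777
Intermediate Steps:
11*81 - (42 + 72) = 891 - 1*114 = 891 - 114 = 777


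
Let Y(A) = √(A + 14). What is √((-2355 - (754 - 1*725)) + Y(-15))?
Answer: √(-2384 + I) ≈ 0.0102 + 48.826*I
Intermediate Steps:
Y(A) = √(14 + A)
√((-2355 - (754 - 1*725)) + Y(-15)) = √((-2355 - (754 - 1*725)) + √(14 - 15)) = √((-2355 - (754 - 725)) + √(-1)) = √((-2355 - 1*29) + I) = √((-2355 - 29) + I) = √(-2384 + I)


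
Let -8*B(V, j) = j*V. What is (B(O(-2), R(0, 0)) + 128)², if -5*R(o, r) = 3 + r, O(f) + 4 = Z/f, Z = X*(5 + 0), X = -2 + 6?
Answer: 6446521/400 ≈ 16116.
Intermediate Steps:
X = 4
Z = 20 (Z = 4*(5 + 0) = 4*5 = 20)
O(f) = -4 + 20/f
R(o, r) = -⅗ - r/5 (R(o, r) = -(3 + r)/5 = -⅗ - r/5)
B(V, j) = -V*j/8 (B(V, j) = -j*V/8 = -V*j/8)
(B(O(-2), R(0, 0)) + 128)² = (-(-4 + 20/(-2))*(-⅗ - ⅕*0)/8 + 128)² = (-(-4 + 20*(-½))*(-⅗ + 0)/8 + 128)² = (-⅛*(-4 - 10)*(-⅗) + 128)² = (-⅛*(-14)*(-⅗) + 128)² = (-21/20 + 128)² = (2539/20)² = 6446521/400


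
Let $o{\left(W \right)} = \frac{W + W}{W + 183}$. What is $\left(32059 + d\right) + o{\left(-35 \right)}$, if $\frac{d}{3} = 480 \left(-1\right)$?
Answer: $\frac{2265771}{74} \approx 30619.0$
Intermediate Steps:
$d = -1440$ ($d = 3 \cdot 480 \left(-1\right) = 3 \left(-480\right) = -1440$)
$o{\left(W \right)} = \frac{2 W}{183 + W}$
$\left(32059 + d\right) + o{\left(-35 \right)} = \left(32059 - 1440\right) + 2 \left(-35\right) \frac{1}{183 - 35} = 30619 + 2 \left(-35\right) \frac{1}{148} = 30619 - \frac{35}{74} = \frac{2265771}{74}$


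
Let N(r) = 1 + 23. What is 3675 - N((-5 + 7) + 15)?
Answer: 3651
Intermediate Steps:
N(r) = 24
3675 - N((-5 + 7) + 15) = 3675 - 1*24 = 3675 - 24 = 3651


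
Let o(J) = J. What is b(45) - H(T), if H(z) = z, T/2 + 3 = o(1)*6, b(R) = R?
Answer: 39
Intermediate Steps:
T = 6 (T = -6 + 2*(1*6) = -6 + 2*6 = -6 + 12 = 6)
b(45) - H(T) = 45 - 1*6 = 45 - 6 = 39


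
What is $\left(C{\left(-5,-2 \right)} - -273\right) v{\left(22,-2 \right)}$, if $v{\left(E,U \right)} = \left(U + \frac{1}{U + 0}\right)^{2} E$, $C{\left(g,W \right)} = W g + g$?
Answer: $38225$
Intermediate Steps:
$C{\left(g,W \right)} = g + W g$
$v{\left(E,U \right)} = E \left(U + \frac{1}{U}\right)^{2}$ ($v{\left(E,U \right)} = \left(U + \frac{1}{U}\right)^{2} E = E \left(U + \frac{1}{U}\right)^{2}$)
$\left(C{\left(-5,-2 \right)} - -273\right) v{\left(22,-2 \right)} = \left(- 5 \left(1 - 2\right) - -273\right) \frac{22 \left(1 + \left(-2\right)^{2}\right)^{2}}{4} = \left(\left(-5\right) \left(-1\right) + 273\right) 22 \cdot \frac{1}{4} \left(1 + 4\right)^{2} = \left(5 + 273\right) 22 \cdot \frac{1}{4} \cdot 5^{2} = 278 \cdot 22 \cdot \frac{1}{4} \cdot 25 = 278 \cdot \frac{275}{2} = 38225$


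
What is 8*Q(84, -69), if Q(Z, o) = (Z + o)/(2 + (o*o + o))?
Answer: 60/2347 ≈ 0.025565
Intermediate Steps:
Q(Z, o) = (Z + o)/(2 + o + o²) (Q(Z, o) = (Z + o)/(2 + (o² + o)) = (Z + o)/(2 + (o + o²)) = (Z + o)/(2 + o + o²))
8*Q(84, -69) = 8*((84 - 69)/(2 - 69 + (-69)²)) = 8*(15/(2 - 69 + 4761)) = 8*(15/4694) = 60/2347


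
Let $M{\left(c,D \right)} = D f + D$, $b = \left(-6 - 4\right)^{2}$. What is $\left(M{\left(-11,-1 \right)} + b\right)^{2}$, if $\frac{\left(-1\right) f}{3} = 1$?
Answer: $10404$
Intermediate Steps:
$f = -3$ ($f = \left(-3\right) 1 = -3$)
$b = 100$ ($b = \left(-10\right)^{2} = 100$)
$M{\left(c,D \right)} = - 2 D$ ($M{\left(c,D \right)} = D \left(-3\right) + D = - 3 D + D = - 2 D$)
$\left(M{\left(-11,-1 \right)} + b\right)^{2} = \left(\left(-2\right) \left(-1\right) + 100\right)^{2} = \left(2 + 100\right)^{2} = 102^{2} = 10404$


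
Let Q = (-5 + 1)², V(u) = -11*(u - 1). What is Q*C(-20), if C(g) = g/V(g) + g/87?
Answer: -33920/6699 ≈ -5.0634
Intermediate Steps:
V(u) = 11 - 11*u (V(u) = -11*(-1 + u) = 11 - 11*u)
C(g) = g/87 + g/(11 - 11*g) (C(g) = g/(11 - 11*g) + g/87 = g/87 + g/(11 - 11*g))
Q = 16 (Q = (-4)² = 16)
Q*C(-20) = 16*((1/957)*(-20)*(-98 + 11*(-20))/(-1 - 20)) = 16*((1/957)*(-20)*(-98 - 220)/(-21)) = 16*((1/957)*(-20)*(-1/21)*(-318)) = 16*(-2120/6699) = -33920/6699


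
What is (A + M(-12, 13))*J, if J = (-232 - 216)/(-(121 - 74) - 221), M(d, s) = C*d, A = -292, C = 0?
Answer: -32704/67 ≈ -488.12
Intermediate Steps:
M(d, s) = 0 (M(d, s) = 0*d = 0)
J = 112/67 (J = -448/(-1*47 - 221) = -448/(-47 - 221) = -448/(-268) = -448*(-1/268) = 112/67 ≈ 1.6716)
(A + M(-12, 13))*J = (-292 + 0)*(112/67) = -292*112/67 = -32704/67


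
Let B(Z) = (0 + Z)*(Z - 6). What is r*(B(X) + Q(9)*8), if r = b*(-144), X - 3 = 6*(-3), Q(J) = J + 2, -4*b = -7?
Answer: -101556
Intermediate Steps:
b = 7/4 (b = -1/4*(-7) = 7/4 ≈ 1.7500)
Q(J) = 2 + J
X = -15 (X = 3 + 6*(-3) = 3 - 18 = -15)
r = -252 (r = (7/4)*(-144) = -252)
B(Z) = Z*(-6 + Z)
r*(B(X) + Q(9)*8) = -252*(-15*(-6 - 15) + (2 + 9)*8) = -252*(-15*(-21) + 11*8) = -252*(315 + 88) = -252*403 = -101556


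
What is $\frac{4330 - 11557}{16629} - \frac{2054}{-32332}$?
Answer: $- \frac{33251233}{89608138} \approx -0.37107$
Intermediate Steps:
$\frac{4330 - 11557}{16629} - \frac{2054}{-32332} = \left(4330 - 11557\right) \frac{1}{16629} - - \frac{1027}{16166} = \left(-7227\right) \frac{1}{16629} + \frac{1027}{16166} = - \frac{2409}{5543} + \frac{1027}{16166} = - \frac{33251233}{89608138}$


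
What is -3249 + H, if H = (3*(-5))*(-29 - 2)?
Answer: -2784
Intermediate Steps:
H = 465 (H = -15*(-31) = 465)
-3249 + H = -3249 + 465 = -2784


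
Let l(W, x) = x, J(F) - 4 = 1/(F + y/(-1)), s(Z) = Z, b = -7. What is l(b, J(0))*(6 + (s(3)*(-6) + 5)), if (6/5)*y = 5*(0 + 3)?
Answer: -686/25 ≈ -27.440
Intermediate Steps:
y = 25/2 (y = 5*(5*(0 + 3))/6 = 5*(5*3)/6 = (⅚)*15 = 25/2 ≈ 12.500)
J(F) = 4 + 1/(-25/2 + F) (J(F) = 4 + 1/(F + (25/2)/(-1)) = 4 + 1/(F + (25/2)*(-1)) = 4 + 1/(F - 25/2) = 4 + 1/(-25/2 + F))
l(b, J(0))*(6 + (s(3)*(-6) + 5)) = (2*(-49 + 4*0)/(-25 + 2*0))*(6 + (3*(-6) + 5)) = (2*(-49 + 0)/(-25 + 0))*(6 + (-18 + 5)) = (2*(-49)/(-25))*(6 - 13) = (2*(-1/25)*(-49))*(-7) = (98/25)*(-7) = -686/25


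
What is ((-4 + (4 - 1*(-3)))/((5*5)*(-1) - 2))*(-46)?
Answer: 46/9 ≈ 5.1111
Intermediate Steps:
((-4 + (4 - 1*(-3)))/((5*5)*(-1) - 2))*(-46) = ((-4 + (4 + 3))/(25*(-1) - 2))*(-46) = ((-4 + 7)/(-25 - 2))*(-46) = (3/(-27))*(-46) = (3*(-1/27))*(-46) = -⅑*(-46) = 46/9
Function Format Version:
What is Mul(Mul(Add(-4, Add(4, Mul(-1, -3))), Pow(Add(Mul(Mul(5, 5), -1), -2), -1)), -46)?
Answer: Rational(46, 9) ≈ 5.1111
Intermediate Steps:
Mul(Mul(Add(-4, Add(4, Mul(-1, -3))), Pow(Add(Mul(Mul(5, 5), -1), -2), -1)), -46) = Mul(Mul(Add(-4, Add(4, 3)), Pow(Add(Mul(25, -1), -2), -1)), -46) = Mul(Mul(Add(-4, 7), Pow(Add(-25, -2), -1)), -46) = Mul(Mul(3, Pow(-27, -1)), -46) = Mul(Mul(3, Rational(-1, 27)), -46) = Mul(Rational(-1, 9), -46) = Rational(46, 9)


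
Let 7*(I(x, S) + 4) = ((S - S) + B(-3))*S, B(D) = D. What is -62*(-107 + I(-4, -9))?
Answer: 46500/7 ≈ 6642.9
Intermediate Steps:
I(x, S) = -4 - 3*S/7 (I(x, S) = -4 + (((S - S) - 3)*S)/7 = -4 + ((0 - 3)*S)/7 = -4 + (-3*S)/7 = -4 - 3*S/7)
-62*(-107 + I(-4, -9)) = -62*(-107 + (-4 - 3/7*(-9))) = -62*(-107 + (-4 + 27/7)) = -62*(-107 - 1/7) = -62*(-750/7) = 46500/7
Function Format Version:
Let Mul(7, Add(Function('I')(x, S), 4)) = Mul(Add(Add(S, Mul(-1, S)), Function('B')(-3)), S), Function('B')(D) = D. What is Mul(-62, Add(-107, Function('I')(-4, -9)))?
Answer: Rational(46500, 7) ≈ 6642.9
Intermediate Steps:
Function('I')(x, S) = Add(-4, Mul(Rational(-3, 7), S)) (Function('I')(x, S) = Add(-4, Mul(Rational(1, 7), Mul(Add(Add(S, Mul(-1, S)), -3), S))) = Add(-4, Mul(Rational(1, 7), Mul(Add(0, -3), S))) = Add(-4, Mul(Rational(1, 7), Mul(-3, S))) = Add(-4, Mul(Rational(-3, 7), S)))
Mul(-62, Add(-107, Function('I')(-4, -9))) = Mul(-62, Add(-107, Add(-4, Mul(Rational(-3, 7), -9)))) = Mul(-62, Add(-107, Add(-4, Rational(27, 7)))) = Mul(-62, Add(-107, Rational(-1, 7))) = Mul(-62, Rational(-750, 7)) = Rational(46500, 7)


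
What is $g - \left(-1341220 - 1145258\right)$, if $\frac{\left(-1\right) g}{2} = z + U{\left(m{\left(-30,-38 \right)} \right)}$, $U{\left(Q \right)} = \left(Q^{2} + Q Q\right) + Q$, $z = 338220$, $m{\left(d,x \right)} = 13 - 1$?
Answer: $1809438$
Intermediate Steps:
$m{\left(d,x \right)} = 12$ ($m{\left(d,x \right)} = 13 - 1 = 12$)
$U{\left(Q \right)} = Q + 2 Q^{2}$ ($U{\left(Q \right)} = \left(Q^{2} + Q^{2}\right) + Q = 2 Q^{2} + Q = Q + 2 Q^{2}$)
$g = -677040$ ($g = - 2 \left(338220 + 12 \left(1 + 2 \cdot 12\right)\right) = - 2 \left(338220 + 12 \left(1 + 24\right)\right) = - 2 \left(338220 + 12 \cdot 25\right) = - 2 \left(338220 + 300\right) = \left(-2\right) 338520 = -677040$)
$g - \left(-1341220 - 1145258\right) = -677040 - \left(-1341220 - 1145258\right) = -677040 - -2486478 = -677040 + 2486478 = 1809438$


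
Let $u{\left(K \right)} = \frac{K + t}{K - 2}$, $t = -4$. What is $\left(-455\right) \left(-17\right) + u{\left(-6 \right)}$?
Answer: $\frac{30945}{4} \approx 7736.3$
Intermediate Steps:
$u{\left(K \right)} = \frac{-4 + K}{-2 + K}$ ($u{\left(K \right)} = \frac{K - 4}{K - 2} = \frac{-4 + K}{-2 + K}$)
$\left(-455\right) \left(-17\right) + u{\left(-6 \right)} = \left(-455\right) \left(-17\right) + \frac{-4 - 6}{-2 - 6} = 7735 + \frac{1}{-8} \left(-10\right) = 7735 - - \frac{5}{4} = 7735 + \frac{5}{4} = \frac{30945}{4}$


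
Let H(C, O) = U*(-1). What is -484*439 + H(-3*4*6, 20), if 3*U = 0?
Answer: -212476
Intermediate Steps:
U = 0 (U = (⅓)*0 = 0)
H(C, O) = 0 (H(C, O) = 0*(-1) = 0)
-484*439 + H(-3*4*6, 20) = -484*439 + 0 = -212476 + 0 = -212476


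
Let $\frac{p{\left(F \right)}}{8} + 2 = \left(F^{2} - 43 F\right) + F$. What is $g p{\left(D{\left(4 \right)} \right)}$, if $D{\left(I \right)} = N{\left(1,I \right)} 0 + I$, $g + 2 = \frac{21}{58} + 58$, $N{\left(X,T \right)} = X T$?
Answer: $- \frac{2013704}{29} \approx -69438.0$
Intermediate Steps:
$N{\left(X,T \right)} = T X$
$g = \frac{3269}{58}$ ($g = -2 + \left(\frac{21}{58} + 58\right) = -2 + \frac{3385}{58} = \frac{3269}{58} \approx 56.362$)
$D{\left(I \right)} = I$ ($D{\left(I \right)} = I 1 \cdot 0 + I = I 0 + I = 0 + I = I$)
$p{\left(F \right)} = -16 - 336 F + 8 F^{2}$ ($p{\left(F \right)} = -16 + 8 \left(\left(F^{2} - 43 F\right) + F\right) = -16 + 8 \left(F^{2} - 42 F\right) = -16 + \left(- 336 F + 8 F^{2}\right) = -16 - 336 F + 8 F^{2}$)
$g p{\left(D{\left(4 \right)} \right)} = \frac{3269 \left(-16 - 1344 + 8 \cdot 4^{2}\right)}{58} = \frac{3269 \left(-16 - 1344 + 8 \cdot 16\right)}{58} = \frac{3269 \left(-16 - 1344 + 128\right)}{58} = \frac{3269}{58} \left(-1232\right) = - \frac{2013704}{29}$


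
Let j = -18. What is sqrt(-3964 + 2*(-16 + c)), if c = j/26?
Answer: 3*I*sqrt(75062)/13 ≈ 63.225*I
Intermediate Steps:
c = -9/13 (c = -18/26 = -18*1/26 = -9/13 ≈ -0.69231)
sqrt(-3964 + 2*(-16 + c)) = sqrt(-3964 + 2*(-16 - 9/13)) = sqrt(-3964 + 2*(-217/13)) = sqrt(-3964 - 434/13) = sqrt(-51966/13) = 3*I*sqrt(75062)/13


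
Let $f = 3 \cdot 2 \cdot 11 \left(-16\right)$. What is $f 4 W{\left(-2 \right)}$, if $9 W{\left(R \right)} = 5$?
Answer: $- \frac{7040}{3} \approx -2346.7$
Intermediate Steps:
$W{\left(R \right)} = \frac{5}{9}$ ($W{\left(R \right)} = \frac{1}{9} \cdot 5 = \frac{5}{9}$)
$f = -1056$ ($f = 6 \cdot 11 \left(-16\right) = 66 \left(-16\right) = -1056$)
$f 4 W{\left(-2 \right)} = - 1056 \cdot 4 \cdot \frac{5}{9} = \left(-1056\right) \frac{20}{9} = - \frac{7040}{3}$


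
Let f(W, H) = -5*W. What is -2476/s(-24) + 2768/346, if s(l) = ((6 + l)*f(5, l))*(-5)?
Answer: 10238/1125 ≈ 9.1004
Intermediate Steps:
s(l) = 750 + 125*l (s(l) = ((6 + l)*(-5*5))*(-5) = ((6 + l)*(-25))*(-5) = (-150 - 25*l)*(-5) = 750 + 125*l)
-2476/s(-24) + 2768/346 = -2476/(750 + 125*(-24)) + 2768/346 = -2476/(750 - 3000) + 2768*(1/346) = -2476/(-2250) + 8 = -2476*(-1/2250) + 8 = 1238/1125 + 8 = 10238/1125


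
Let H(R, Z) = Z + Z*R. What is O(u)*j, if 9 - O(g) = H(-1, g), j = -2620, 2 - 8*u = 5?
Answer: -23580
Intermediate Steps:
u = -3/8 (u = ¼ - ⅛*5 = ¼ - 5/8 = -3/8 ≈ -0.37500)
H(R, Z) = Z + R*Z
O(g) = 9 (O(g) = 9 - g*(1 - 1) = 9 - g*0 = 9 - 1*0 = 9 + 0 = 9)
O(u)*j = 9*(-2620) = -23580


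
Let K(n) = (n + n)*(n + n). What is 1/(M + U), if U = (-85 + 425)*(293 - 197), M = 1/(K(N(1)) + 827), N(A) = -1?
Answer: 831/27123841 ≈ 3.0637e-5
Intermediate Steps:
K(n) = 4*n² (K(n) = (2*n)*(2*n) = 4*n²)
M = 1/831 (M = 1/(4*(-1)² + 827) = 1/(4*1 + 827) = 1/(4 + 827) = 1/831 ≈ 0.0012034)
U = 32640 (U = 340*96 = 32640)
1/(M + U) = 1/(1/831 + 32640) = 1/(27123841/831) = 831/27123841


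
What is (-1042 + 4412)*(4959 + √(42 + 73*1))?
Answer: 16711830 + 3370*√115 ≈ 1.6748e+7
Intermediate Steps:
(-1042 + 4412)*(4959 + √(42 + 73*1)) = 3370*(4959 + √(42 + 73)) = 3370*(4959 + √115) = 16711830 + 3370*√115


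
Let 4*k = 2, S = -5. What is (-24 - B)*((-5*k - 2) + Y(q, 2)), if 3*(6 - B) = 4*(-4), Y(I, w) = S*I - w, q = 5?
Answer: 1113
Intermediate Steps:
Y(I, w) = -w - 5*I (Y(I, w) = -5*I - w = -w - 5*I)
k = 1/2 (k = (1/4)*2 = 1/2 ≈ 0.50000)
B = 34/3 (B = 6 - 4*(-4)/3 = 6 - 1/3*(-16) = 6 + 16/3 = 34/3 ≈ 11.333)
(-24 - B)*((-5*k - 2) + Y(q, 2)) = (-24 - 1*34/3)*((-5*1/2 - 2) + (-1*2 - 5*5)) = (-24 - 34/3)*((-5/2 - 2) + (-2 - 25)) = -106*(-9/2 - 27)/3 = -106/3*(-63/2) = 1113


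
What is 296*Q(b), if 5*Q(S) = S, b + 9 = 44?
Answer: 2072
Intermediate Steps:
b = 35 (b = -9 + 44 = 35)
Q(S) = S/5
296*Q(b) = 296*((⅕)*35) = 296*7 = 2072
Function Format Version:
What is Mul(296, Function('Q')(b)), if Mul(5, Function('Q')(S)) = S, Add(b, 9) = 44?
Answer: 2072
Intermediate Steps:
b = 35 (b = Add(-9, 44) = 35)
Function('Q')(S) = Mul(Rational(1, 5), S)
Mul(296, Function('Q')(b)) = Mul(296, Mul(Rational(1, 5), 35)) = Mul(296, 7) = 2072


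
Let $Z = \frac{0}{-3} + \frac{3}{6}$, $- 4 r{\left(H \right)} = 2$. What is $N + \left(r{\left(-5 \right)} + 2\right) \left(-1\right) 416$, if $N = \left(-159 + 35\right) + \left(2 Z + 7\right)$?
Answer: $-740$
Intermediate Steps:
$r{\left(H \right)} = - \frac{1}{2}$ ($r{\left(H \right)} = \left(- \frac{1}{4}\right) 2 = - \frac{1}{2}$)
$Z = \frac{1}{2}$ ($Z = 0 \left(- \frac{1}{3}\right) + 3 \cdot \frac{1}{6} = 0 + \frac{1}{2} = \frac{1}{2} \approx 0.5$)
$N = -116$ ($N = \left(-159 + 35\right) + \left(2 \cdot \frac{1}{2} + 7\right) = -124 + \left(1 + 7\right) = -124 + 8 = -116$)
$N + \left(r{\left(-5 \right)} + 2\right) \left(-1\right) 416 = -116 + \left(- \frac{1}{2} + 2\right) \left(-1\right) 416 = -116 + \frac{3}{2} \left(-1\right) 416 = -116 - 624 = -740$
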